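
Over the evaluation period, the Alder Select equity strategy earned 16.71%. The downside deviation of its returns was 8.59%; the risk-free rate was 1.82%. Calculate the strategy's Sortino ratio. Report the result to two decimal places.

Sortino = (Rp − Rf) / σd = (16.71% − 1.82%) / 8.59% = 14.89% / 8.59% = 1.7334

1.73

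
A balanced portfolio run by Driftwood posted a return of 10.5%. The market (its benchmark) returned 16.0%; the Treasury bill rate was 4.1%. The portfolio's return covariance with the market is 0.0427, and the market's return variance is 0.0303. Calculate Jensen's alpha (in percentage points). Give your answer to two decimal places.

β = Cov / Var = 0.0427 / 0.0303 = 1.4092
E[R] = Rf + β(Rm − Rf) = 4.1% + 1.4092 × (16.0% − 4.1%) = 20.8695%
α = Rp − E[R] = 10.5% − 20.8695% = -10.3695

-10.37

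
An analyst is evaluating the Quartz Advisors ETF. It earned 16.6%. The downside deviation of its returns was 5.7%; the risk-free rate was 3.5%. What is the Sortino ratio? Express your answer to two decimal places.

Sortino = (Rp − Rf) / σd = (16.6% − 3.5%) / 5.7% = 13.10% / 5.7% = 2.2982

2.30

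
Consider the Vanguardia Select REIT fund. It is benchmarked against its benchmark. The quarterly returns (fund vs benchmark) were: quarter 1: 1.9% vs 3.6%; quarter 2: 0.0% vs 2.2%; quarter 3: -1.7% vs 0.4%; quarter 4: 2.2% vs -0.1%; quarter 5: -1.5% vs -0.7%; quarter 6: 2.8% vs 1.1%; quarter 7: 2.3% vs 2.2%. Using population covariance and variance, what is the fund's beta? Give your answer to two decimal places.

0.56

r̄p = 0.8571%,  r̄m = 1.2429%
Cov = Σ(rp − r̄p)(rm − r̄m) / 7 = 1.0961
Var(rm) = Σ(rm − r̄m)² / 7 = 1.9567
β = Cov / Var = 1.0961 / 1.9567 = 0.5602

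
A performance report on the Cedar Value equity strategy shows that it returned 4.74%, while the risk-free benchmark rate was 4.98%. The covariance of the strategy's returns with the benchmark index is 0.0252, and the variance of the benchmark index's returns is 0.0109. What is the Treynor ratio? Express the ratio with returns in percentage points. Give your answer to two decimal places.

-0.10

β = Cov / Var = 0.0252 / 0.0109 = 2.3119
Treynor = (Rp − Rf) / β = (4.74% − 4.98%) / 2.3119 = -0.24 / 2.3119 = -0.1038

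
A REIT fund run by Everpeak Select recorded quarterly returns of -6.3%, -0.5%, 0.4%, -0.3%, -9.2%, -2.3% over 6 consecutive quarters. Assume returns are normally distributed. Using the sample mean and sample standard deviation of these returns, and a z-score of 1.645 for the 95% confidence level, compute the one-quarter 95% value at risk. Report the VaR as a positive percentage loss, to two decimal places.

r̄ = (-6.3 − 0.5 + 0.4 − 0.3 − 9.2 − 2.3) / 6 = -18.20 / 6 = -3.0333%
Sample std dev = √[74.9133 / 5] = 3.8707%
VaR = −(r̄ − z·σ) = −(-3.0333 − 1.645 × 3.8707) = −(-9.4006) = 9.4006%

9.40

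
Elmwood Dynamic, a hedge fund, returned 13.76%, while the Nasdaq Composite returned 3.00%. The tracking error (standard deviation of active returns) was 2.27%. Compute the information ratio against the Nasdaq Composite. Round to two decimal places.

4.74

IR = (Rp − Rb) / TE = (13.76% − 3.00%) / 2.27% = 10.76% / 2.27% = 4.7401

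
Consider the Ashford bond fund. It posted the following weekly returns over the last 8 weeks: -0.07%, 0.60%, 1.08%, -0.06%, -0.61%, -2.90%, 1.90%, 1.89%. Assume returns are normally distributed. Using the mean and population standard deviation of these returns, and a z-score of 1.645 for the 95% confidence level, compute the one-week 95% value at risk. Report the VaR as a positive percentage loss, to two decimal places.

2.17

r̄ = (-0.07 + 0.6 + 1.08 − 0.06 − 0.61 − 2.9 + 1.9 + 1.89) / 8 = 0.2288%
Population std dev = √[17.0805 / 8] = 1.4612%
VaR = −(r̄ − z·σ) = −(0.2288 − 1.645 × 1.4612) = −(-2.1749) = 2.1749%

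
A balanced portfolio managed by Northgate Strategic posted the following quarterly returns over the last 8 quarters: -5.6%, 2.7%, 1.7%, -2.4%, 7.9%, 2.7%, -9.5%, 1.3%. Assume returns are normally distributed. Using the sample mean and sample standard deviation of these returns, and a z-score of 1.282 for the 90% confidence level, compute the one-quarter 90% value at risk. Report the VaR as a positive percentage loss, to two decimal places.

7.15

r̄ = (-5.6 + 2.7 + 1.7 − 2.4 + 7.9 + 2.7 − 9.5 + 1.3) / 8 = -1.20 / 8 = -0.1500%
Σ(r − r̄)² = 208.7600; sample σ = √(208.7600/7) = 5.4610%
VaR = −(r̄ − z·σ) = −(-0.1500 − 1.282 × 5.4610) = −(-7.1510) = 7.1510%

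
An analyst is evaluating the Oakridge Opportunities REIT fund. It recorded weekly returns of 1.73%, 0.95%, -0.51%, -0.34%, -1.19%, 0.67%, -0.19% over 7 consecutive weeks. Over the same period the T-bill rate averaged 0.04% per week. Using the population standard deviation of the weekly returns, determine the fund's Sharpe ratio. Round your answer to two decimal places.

0.13

μ = (1.73 + 0.95 − 0.51 − 0.34 − 1.19 + 0.67 − 0.19) / 7 = 1.120 / 7 = 0.1600%
Σ(r − μ)² = (1.73 − 0.1600)² + (0.95 − 0.1600)² + … = 5.9930
σ = √[5.9930 / 7] = 0.9253%
Sharpe = (μ − rf) / σ = (0.1600 − 0.04) / 0.9253 = 0.1200 / 0.9253 = 0.1297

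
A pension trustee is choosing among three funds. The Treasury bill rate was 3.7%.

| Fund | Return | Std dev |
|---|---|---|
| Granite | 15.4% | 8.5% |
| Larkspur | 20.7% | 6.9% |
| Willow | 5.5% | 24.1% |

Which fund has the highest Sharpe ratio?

Larkspur

Granite: Sharpe ratio = (15.4% − 3.7%) / 8.5% = 1.376
Larkspur: Sharpe ratio = (20.7% − 3.7%) / 6.9% = 2.464
Willow: Sharpe ratio = (5.5% − 3.7%) / 24.1% = 0.075
Highest: Larkspur (2.464).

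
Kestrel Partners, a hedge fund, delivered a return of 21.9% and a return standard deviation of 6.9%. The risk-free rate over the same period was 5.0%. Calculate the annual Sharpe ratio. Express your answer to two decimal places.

2.45

Sharpe = (Rp − Rf) / σp = (21.9% − 5.0%) / 6.9% = 16.90% / 6.9% = 2.4493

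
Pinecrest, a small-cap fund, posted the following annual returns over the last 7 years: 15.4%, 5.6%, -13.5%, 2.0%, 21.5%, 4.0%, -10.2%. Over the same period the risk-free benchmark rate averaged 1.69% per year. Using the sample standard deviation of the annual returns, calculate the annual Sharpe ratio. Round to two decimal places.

0.15

r̄ = (15.4 + 5.6 − 13.5 + 2 + 21.5 + 4 − 10.2) / 7 = 24.80 / 7 = 3.5429%
Σ(r − r̄)² = 949.1971; sample σ = √(949.1971/6) = 12.5777%
Sharpe = (r̄ − rf) / σ = (3.5429 − 1.69) / 12.5777 = 1.8529 / 12.5777 = 0.1473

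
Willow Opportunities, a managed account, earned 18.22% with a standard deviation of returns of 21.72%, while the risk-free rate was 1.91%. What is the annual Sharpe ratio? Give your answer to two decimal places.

0.75

Sharpe = (Rp − Rf) / σp = (18.22% − 1.91%) / 21.72% = 16.31% / 21.72% = 0.7509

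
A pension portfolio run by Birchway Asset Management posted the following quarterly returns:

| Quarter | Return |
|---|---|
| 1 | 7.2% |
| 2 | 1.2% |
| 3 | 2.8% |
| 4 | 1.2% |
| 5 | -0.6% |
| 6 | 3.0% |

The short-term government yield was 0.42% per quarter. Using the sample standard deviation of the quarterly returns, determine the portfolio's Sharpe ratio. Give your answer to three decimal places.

r̄ = (7.2 + 1.2 + 2.8 + 1.2 − 0.6 + 3) / 6 = 2.4667%
Σ(r − r̄)² = 35.4133; sample σ = √(35.4133/5) = 2.6613%
Sharpe = (r̄ − rf) / σ = (2.4667 − 0.42) / 2.6613 = 2.0467 / 2.6613 = 0.7691

0.769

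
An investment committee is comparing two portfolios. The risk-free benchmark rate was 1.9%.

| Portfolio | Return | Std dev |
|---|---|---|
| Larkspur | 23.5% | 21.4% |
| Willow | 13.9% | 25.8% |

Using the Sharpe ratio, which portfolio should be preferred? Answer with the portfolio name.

Larkspur: Sharpe ratio = (23.5% − 1.9%) / 21.4% = 1.009
Willow: Sharpe ratio = (13.9% − 1.9%) / 25.8% = 0.465
Highest: Larkspur (1.009).

Larkspur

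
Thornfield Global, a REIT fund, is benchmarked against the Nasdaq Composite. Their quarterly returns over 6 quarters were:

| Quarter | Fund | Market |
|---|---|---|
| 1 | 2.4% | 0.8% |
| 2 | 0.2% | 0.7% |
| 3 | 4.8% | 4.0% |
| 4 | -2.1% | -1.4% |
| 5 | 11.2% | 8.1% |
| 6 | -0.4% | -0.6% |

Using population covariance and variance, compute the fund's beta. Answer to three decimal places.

r̄p = 2.6833%,  r̄m = 1.9333%
Cov = Σ(rp − r̄p)(rm − r̄m) / 6 = 14.0056
Var(rm) = Σ(rm − r̄m)² / 6 = 10.4389
β = Cov / Var = 14.0056 / 10.4389 = 1.3417

1.342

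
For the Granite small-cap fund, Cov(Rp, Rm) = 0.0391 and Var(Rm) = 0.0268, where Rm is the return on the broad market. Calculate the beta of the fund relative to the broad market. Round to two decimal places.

1.46

β = Cov(Rp, Rm) / Var(Rm) = 0.0391 / 0.0268 = 1.4590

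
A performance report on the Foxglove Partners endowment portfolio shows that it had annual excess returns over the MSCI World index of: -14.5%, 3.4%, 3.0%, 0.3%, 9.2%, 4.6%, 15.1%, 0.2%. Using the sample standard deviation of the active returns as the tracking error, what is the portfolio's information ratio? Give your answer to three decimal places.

Mean return μ = 21.30 / 8 = 2.6625%
Sample std dev = √[508.0388 / 7] = 8.5192%
IR = μ / tracking error = 2.6625 / 8.5192 = 0.3125

0.313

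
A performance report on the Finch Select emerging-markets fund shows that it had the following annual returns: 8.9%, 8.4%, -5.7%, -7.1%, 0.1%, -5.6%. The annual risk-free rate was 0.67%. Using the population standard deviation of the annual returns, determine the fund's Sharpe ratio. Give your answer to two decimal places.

-0.13

r̄ = (8.9 + 8.4 − 5.7 − 7.1 + 0.1 − 5.6) / 6 = -1.00 / 6 = -0.1667%
Σ(r − r̄)² = (8.9 − (-0.1667))² + (8.4 − (-0.1667))² + (-5.7 − (-0.1667))² + … = 263.8733
σ = √[263.8733 / 6] = 6.6317%
Sharpe = (r̄ − rf) / σ = (-0.1667 − 0.67) / 6.6317 = -0.8367 / 6.6317 = -0.1262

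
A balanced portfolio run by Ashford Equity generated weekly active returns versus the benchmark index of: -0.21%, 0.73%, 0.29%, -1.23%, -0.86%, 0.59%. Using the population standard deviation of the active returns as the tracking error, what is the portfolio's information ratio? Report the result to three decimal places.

-0.158

Mean return r̄ = -0.690 / 6 = -0.1150%
Σ(r − r̄)² = (-0.21 − (-0.1150))² + (0.73 − (-0.1150))² + (0.29 − (-0.1150))² + … = 3.1824
σ = √[3.1824 / 6] = 0.7283%
IR = r̄ / tracking error = -0.1150 / 0.7283 = -0.1579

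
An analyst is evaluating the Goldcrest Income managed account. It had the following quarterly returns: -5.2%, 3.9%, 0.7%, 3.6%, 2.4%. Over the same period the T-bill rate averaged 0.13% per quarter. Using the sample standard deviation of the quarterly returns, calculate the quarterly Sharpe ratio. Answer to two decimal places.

0.25

r̄ = (-5.2 + 3.9 + 0.7 + 3.6 + 2.4) / 5 = 5.40 / 5 = 1.0800%
Σ(r − r̄)² = (-5.2 − 1.0800)² + (3.9 − 1.0800)² + (0.7 − 1.0800)² + … = 55.6280
σ = √[55.6280 / 4] = 3.7292%
Sharpe = (r̄ − rf) / σ = (1.0800 − 0.13) / 3.7292 = 0.9500 / 3.7292 = 0.2547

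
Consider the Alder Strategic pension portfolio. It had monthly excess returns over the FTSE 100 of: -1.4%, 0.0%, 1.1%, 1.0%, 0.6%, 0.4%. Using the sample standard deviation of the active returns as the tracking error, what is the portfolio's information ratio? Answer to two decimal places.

0.31

Mean return μ = 1.70 / 6 = 0.2833%
Σ(r − μ)² = (-1.4 − 0.2833)² + (0 − 0.2833)² + (1.1 − 0.2833)² + … = 4.2083
σ = √[4.2083 / 5] = 0.9174%
IR = μ / tracking error = 0.2833 / 0.9174 = 0.3088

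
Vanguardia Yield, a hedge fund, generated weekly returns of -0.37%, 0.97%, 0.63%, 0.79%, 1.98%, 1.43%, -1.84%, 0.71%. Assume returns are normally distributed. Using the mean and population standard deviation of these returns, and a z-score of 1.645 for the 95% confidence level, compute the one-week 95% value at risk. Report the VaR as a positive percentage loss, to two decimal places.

1.27

μ = (-0.37 + 0.97 + 0.63 + 0.79 + 1.98 + 1.43 − 1.84 + 0.71) / 8 = 0.5375%
Σ(r − μ)² = (-0.37 − 0.5375)² + (0.97 − 0.5375)² + (0.63 − 0.5375)² + … = 9.6426
σ = √[9.6426 / 8] = 1.0979%
VaR = −(μ − z·σ) = −(0.5375 − 1.645 × 1.0979) = −(-1.2685) = 1.2685%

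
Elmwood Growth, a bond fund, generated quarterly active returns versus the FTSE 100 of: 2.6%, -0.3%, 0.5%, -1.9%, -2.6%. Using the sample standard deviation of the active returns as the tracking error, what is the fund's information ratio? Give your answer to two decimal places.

-0.17

μ = (2.6 − 0.3 + 0.5 − 1.9 − 2.6) / 5 = -1.70 / 5 = -0.3400%
Σ(r − μ)² = 16.8920; sample σ = √(16.8920/4) = 2.0550%
IR = μ / tracking error = -0.3400 / 2.0550 = -0.1655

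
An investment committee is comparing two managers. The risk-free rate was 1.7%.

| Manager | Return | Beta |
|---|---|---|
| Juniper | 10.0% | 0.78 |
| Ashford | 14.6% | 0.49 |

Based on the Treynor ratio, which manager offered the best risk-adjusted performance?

Ashford

Juniper: Treynor = (10.0% − 1.7%) / 0.78 = 10.641
Ashford: Treynor = (14.6% − 1.7%) / 0.49 = 26.327
Highest: Ashford (26.327).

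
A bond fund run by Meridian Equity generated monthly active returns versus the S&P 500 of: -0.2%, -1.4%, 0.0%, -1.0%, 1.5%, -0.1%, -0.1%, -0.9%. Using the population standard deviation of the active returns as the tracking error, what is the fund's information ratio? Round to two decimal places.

-0.33

r̄ = (-0.2 − 1.4 + 0 − 1 + 1.5 − 0.1 − 0.1 − 0.9) / 8 = -2.20 / 8 = -0.2750%
Σ(r − r̄)² = (-0.2 − (-0.2750))² + (-1.4 − (-0.2750))² + (0 − (-0.2750))² + … = 5.4750
σ = √[5.4750 / 8] = 0.8273%
IR = r̄ / tracking error = -0.2750 / 0.8273 = -0.3324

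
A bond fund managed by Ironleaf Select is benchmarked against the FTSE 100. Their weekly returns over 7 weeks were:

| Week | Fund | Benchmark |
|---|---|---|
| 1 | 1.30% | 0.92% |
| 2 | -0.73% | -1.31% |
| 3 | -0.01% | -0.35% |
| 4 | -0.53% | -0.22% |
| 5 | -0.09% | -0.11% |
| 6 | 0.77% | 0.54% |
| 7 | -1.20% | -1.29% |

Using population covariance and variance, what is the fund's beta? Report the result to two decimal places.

0.97

r̄p = -0.0700%,  r̄m = -0.2600%
Cov = Σ(rp − r̄p)(rm − r̄m) / 7 = 0.5884
Var(rm) = Σ(rm − r̄m)² / 7 = 0.6040
β = Cov / Var = 0.5884 / 0.6040 = 0.9742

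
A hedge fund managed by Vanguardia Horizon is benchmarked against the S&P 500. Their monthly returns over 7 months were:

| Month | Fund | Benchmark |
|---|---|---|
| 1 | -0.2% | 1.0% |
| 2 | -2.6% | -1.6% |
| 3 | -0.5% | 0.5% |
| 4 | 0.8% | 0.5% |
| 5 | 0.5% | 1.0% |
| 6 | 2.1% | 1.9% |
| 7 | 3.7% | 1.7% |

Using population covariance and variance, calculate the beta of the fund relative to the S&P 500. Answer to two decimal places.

1.52

r̄p = 0.5429%,  r̄m = 0.7143%
Cov = Σ(rp − r̄p)(rm − r̄m) / 7 = 1.7394
Var(rm) = Σ(rm − r̄m)² / 7 = 1.1412
β = Cov / Var = 1.7394 / 1.1412 = 1.5242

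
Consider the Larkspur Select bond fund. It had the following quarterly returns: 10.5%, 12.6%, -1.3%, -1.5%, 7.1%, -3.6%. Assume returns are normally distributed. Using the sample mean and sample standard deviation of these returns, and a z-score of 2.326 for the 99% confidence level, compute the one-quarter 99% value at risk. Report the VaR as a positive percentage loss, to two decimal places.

12.21

Mean return μ = 23.80 / 6 = 3.9667%
Σ(r − μ)² = (10.5 − 3.9667)² + (12.6 − 3.9667)² + (-1.3 − 3.9667)² + … = 241.9133
σ = √[241.9133 / 5] = 6.9558%
VaR = −(μ − z·σ) = −(3.9667 − 2.326 × 6.9558) = −(-12.2125) = 12.2125%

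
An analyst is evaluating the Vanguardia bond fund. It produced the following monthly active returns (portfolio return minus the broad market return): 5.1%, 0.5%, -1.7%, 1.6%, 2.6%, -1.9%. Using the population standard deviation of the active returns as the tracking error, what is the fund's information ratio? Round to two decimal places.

0.42

r̄ = (5.1 + 0.5 − 1.7 + 1.6 + 2.6 − 1.9) / 6 = 6.20 / 6 = 1.0333%
Σ(r − r̄)² = 35.6733; population σ = √(35.6733/6) = 2.4383%
IR = r̄ / tracking error = 1.0333 / 2.4383 = 0.4238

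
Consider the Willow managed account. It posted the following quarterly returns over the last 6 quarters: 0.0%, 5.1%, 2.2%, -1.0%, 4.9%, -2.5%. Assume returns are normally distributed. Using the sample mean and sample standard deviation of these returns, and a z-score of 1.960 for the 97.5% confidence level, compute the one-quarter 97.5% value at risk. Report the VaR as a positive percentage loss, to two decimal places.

r̄ = (0 + 5.1 + 2.2 − 1 + 4.9 − 2.5) / 6 = 8.70 / 6 = 1.4500%
Sample std dev = √[49.4950 / 5] = 3.1463%
VaR = −(r̄ − z·σ) = −(1.4500 − 1.960 × 3.1463) = −(-4.7167) = 4.7167%

4.72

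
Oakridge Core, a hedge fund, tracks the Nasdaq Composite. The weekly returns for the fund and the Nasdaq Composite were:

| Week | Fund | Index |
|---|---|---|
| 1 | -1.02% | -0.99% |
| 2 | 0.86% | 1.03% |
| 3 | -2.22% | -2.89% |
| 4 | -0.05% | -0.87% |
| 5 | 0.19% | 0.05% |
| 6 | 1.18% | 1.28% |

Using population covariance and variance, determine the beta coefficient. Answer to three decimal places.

0.798

r̄p = -0.1767%,  r̄m = -0.3983%
Cov = Σ(rp − r̄p)(rm − r̄m) / 6 = 1.5754
Var(rm) = Σ(rm − r̄m)² / 6 = 1.9731
β = Cov / Var = 1.5754 / 1.9731 = 0.7984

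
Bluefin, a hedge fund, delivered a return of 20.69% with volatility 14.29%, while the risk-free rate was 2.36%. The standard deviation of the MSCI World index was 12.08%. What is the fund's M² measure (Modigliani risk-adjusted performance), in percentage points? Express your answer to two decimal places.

Sharpe = (Rp − Rf) / σp = (20.69% − 2.36%) / 14.29% = 1.2827
M² = Rf + Sharpe × σm = 2.36% + 1.2827 × 12.08% = 17.8550%

17.86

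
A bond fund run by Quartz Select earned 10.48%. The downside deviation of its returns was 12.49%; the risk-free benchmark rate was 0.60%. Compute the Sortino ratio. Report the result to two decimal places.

0.79

Sortino = (Rp − Rf) / σd = (10.48% − 0.60%) / 12.49% = 9.88% / 12.49% = 0.7910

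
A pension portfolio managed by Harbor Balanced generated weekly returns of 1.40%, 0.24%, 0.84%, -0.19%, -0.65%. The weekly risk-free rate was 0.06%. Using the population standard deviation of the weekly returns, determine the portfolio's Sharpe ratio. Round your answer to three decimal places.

μ = (1.4 + 0.24 + 0.84 − 0.19 − 0.65) / 5 = 1.640 / 5 = 0.3280%
Σ(r − μ)² = 2.6439; population σ = √(2.6439/5) = 0.7272%
Sharpe = (μ − rf) / σ = (0.3280 − 0.06) / 0.7272 = 0.2680 / 0.7272 = 0.3685

0.369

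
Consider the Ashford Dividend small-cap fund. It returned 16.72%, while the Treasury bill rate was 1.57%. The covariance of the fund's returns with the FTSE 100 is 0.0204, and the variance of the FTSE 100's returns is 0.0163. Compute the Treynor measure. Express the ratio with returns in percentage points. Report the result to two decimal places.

12.11

β = Cov / Var = 0.0204 / 0.0163 = 1.2515
Treynor = (Rp − Rf) / β = (16.72% − 1.57%) / 1.2515 = 15.15 / 1.2515 = 12.1055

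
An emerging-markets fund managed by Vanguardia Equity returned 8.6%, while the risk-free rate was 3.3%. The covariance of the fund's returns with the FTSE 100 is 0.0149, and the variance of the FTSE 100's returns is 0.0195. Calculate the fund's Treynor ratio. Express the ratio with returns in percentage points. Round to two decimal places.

β = Cov / Var = 0.0149 / 0.0195 = 0.7641
Treynor = (Rp − Rf) / β = (8.6% − 3.3%) / 0.7641 = 5.30 / 0.7641 = 6.9363

6.94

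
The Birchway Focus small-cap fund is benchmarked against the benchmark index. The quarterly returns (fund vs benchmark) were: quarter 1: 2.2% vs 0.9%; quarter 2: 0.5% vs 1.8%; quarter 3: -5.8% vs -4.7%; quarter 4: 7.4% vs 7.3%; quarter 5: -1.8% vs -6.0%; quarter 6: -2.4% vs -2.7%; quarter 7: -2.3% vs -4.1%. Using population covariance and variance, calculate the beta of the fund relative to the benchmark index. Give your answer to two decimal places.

0.83

r̄p = -0.3143%,  r̄m = -1.0714%
Cov = Σ(rp − r̄p)(rm − r̄m) / 7 = 15.5018
Var(rm) = Σ(rm − r̄m)² / 7 = 18.7849
β = Cov / Var = 15.5018 / 18.7849 = 0.8252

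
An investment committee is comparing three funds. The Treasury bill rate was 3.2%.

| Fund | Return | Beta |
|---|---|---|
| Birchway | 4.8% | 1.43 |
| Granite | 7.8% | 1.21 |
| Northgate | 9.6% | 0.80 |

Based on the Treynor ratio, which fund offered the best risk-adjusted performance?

Northgate

Birchway: Treynor = (4.8% − 3.2%) / 1.43 = 1.119
Granite: Treynor = (7.8% − 3.2%) / 1.21 = 3.802
Northgate: Treynor = (9.6% − 3.2%) / 0.80 = 8.000
Highest: Northgate (8.000).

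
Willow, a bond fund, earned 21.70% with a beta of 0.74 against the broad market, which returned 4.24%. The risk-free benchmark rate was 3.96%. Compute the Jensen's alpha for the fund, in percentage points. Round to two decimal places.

17.53

CAPM expected return = Rf + β(Rm − Rf) = 3.96% + 0.74 × (4.24% − 3.96%) = 3.96 + 0.74 × 0.28 = 4.1672%
Jensen's α = Rp − E[R] = 21.70% − 4.1672% = 17.5328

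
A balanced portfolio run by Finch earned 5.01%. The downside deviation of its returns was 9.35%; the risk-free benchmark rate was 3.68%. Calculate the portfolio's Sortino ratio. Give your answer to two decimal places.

0.14

Sortino = (Rp − Rf) / σd = (5.01% − 3.68%) / 9.35% = 1.33% / 9.35% = 0.1422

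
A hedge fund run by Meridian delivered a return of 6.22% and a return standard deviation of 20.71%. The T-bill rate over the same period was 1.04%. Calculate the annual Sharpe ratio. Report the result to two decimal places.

0.25

Sharpe = (Rp − Rf) / σp = (6.22% − 1.04%) / 20.71% = 5.18% / 20.71% = 0.2501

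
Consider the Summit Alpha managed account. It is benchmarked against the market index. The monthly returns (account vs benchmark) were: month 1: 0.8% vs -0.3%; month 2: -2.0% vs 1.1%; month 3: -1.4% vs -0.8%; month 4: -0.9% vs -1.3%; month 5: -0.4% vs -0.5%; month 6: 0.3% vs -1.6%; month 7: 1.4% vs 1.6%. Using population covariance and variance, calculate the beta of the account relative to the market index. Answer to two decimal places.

r̄p = -0.3143%,  r̄m = -0.2571%
Cov = Σ(rp − r̄p)(rm − r̄m) / 7 = 0.1778
Var(rm) = Σ(rm − r̄m)² / 7 = 1.2196
β = Cov / Var = 0.1778 / 1.2196 = 0.1458

0.15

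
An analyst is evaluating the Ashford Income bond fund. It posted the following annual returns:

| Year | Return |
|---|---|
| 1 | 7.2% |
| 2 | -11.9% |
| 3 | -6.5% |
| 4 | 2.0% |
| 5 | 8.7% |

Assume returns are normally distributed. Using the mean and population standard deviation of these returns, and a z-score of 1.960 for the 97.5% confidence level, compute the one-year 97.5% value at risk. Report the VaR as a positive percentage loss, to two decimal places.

15.67

μ = (7.2 − 11.9 − 6.5 + 2 + 8.7) / 5 = -0.1000%
Σ(r − μ)² = 315.3400; population σ = √(315.3400/5) = 7.9415%
VaR = −(μ − z·σ) = −(-0.1000 − 1.960 × 7.9415) = −(-15.6653) = 15.6653%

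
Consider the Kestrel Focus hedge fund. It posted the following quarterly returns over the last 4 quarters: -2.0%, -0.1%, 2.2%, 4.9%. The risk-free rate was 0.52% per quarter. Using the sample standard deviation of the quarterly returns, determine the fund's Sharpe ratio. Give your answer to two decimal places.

Mean return r̄ = 5.00 / 4 = 1.2500%
Sample σ = √[Σ(r − r̄)² / 3] = √[26.6100 / 3] = √8.8700 = 2.9783%
Sharpe = (r̄ − rf) / σ = (1.2500 − 0.52) / 2.9783 = 0.7300 / 2.9783 = 0.2451

0.25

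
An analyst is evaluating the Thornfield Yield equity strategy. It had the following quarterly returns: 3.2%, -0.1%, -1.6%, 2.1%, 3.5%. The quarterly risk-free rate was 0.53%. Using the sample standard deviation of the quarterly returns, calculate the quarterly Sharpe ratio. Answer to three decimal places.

0.404

μ = (3.2 − 0.1 − 1.6 + 2.1 + 3.5) / 5 = 1.4200%
Sample std dev = √[19.3880 / 4] = 2.2016%
Sharpe = (μ − rf) / σ = (1.4200 − 0.53) / 2.2016 = 0.8900 / 2.2016 = 0.4043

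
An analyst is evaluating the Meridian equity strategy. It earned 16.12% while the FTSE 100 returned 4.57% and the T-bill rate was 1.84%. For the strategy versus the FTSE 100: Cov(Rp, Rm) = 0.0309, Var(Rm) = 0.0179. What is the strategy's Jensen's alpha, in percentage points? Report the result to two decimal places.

9.57

β = Cov / Var = 0.0309 / 0.0179 = 1.7263
E[R] = Rf + β(Rm − Rf) = 1.84% + 1.7263 × (4.57% − 1.84%) = 6.5528%
α = Rp − E[R] = 16.12% − 6.5528% = 9.5672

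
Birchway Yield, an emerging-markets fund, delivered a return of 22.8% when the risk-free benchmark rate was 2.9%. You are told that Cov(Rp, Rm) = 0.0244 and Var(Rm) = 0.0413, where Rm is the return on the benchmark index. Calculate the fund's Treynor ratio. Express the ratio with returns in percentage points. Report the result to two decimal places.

33.68

β = Cov / Var = 0.0244 / 0.0413 = 0.5908
Treynor = (Rp − Rf) / β = (22.8% − 2.9%) / 0.5908 = 19.90 / 0.5908 = 33.6831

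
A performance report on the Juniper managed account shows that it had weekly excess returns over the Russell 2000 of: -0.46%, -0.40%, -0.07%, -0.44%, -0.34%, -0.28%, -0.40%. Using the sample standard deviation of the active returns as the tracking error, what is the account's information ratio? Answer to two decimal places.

r̄ = (-0.46 − 0.4 − 0.07 − 0.44 − 0.34 − 0.28 − 0.4) / 7 = -2.390 / 7 = -0.3414%
Σ(r − r̄)² = (-0.46 − (-0.3414))² + (-0.4 − (-0.3414))² + … = 0.1081
σ = √[0.1081 / 6] = 0.1342%
IR = r̄ / tracking error = -0.3414 / 0.1342 = -2.5440

-2.54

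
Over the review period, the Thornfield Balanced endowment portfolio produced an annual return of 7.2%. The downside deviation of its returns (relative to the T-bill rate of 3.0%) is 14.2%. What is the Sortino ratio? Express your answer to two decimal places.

0.30

Sortino = (Rp − Rf) / σd = (7.2% − 3.0%) / 14.2% = 4.20% / 14.2% = 0.2958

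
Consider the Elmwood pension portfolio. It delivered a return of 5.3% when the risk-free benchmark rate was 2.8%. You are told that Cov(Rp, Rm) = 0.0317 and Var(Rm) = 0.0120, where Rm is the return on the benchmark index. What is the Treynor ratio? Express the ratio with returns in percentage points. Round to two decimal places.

β = Cov / Var = 0.0317 / 0.0120 = 2.6417
Treynor = (Rp − Rf) / β = (5.3% − 2.8%) / 2.6417 = 2.50 / 2.6417 = 0.9464

0.95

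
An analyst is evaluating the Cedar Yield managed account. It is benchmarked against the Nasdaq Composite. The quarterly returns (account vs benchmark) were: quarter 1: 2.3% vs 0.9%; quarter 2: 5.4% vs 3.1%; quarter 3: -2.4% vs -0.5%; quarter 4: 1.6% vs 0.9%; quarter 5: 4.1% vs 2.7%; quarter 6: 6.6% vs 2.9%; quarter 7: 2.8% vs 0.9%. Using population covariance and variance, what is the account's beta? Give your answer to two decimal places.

r̄p = 2.9143%,  r̄m = 1.5571%
Cov = Σ(rp − r̄p)(rm − r̄m) / 7 = 3.2020
Var(rm) = Σ(rm − r̄m)² / 7 = 1.5739
β = Cov / Var = 3.2020 / 1.5739 = 2.0344

2.03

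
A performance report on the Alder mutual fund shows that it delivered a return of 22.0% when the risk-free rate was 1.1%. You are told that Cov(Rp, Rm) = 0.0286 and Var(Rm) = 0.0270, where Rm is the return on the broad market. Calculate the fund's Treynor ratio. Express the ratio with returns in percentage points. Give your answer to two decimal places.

19.73

β = Cov / Var = 0.0286 / 0.0270 = 1.0593
Treynor = (Rp − Rf) / β = (22.0% − 1.1%) / 1.0593 = 20.90 / 1.0593 = 19.7300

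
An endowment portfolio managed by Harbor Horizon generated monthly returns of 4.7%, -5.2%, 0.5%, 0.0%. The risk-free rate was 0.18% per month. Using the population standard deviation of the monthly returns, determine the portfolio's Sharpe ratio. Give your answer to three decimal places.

-0.051

Mean return μ = 0.00 / 4 = 0.0000%
Σ(r − μ)² = 49.3800; population σ = √(49.3800/4) = 3.5135%
Sharpe = (μ − rf) / σ = (0.0000 − 0.18) / 3.5135 = -0.1800 / 3.5135 = -0.0512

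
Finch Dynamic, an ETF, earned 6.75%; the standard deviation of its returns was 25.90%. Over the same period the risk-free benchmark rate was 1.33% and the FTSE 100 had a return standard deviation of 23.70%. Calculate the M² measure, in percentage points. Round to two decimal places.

Sharpe = (Rp − Rf) / σp = (6.75% − 1.33%) / 25.90% = 0.2093
M² = Rf + Sharpe × σm = 1.33% + 0.2093 × 23.70% = 6.2904%

6.29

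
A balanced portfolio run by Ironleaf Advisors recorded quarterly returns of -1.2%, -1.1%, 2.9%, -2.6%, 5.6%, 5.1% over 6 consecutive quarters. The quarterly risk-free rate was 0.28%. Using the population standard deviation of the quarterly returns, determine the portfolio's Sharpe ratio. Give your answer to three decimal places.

μ = (-1.2 − 1.1 + 2.9 − 2.6 + 5.6 + 5.1) / 6 = 1.4500%
Σ(r − μ)² = 62.5750; population σ = √(62.5750/6) = 3.2294%
Sharpe = (μ − rf) / σ = (1.4500 − 0.28) / 3.2294 = 1.1700 / 3.2294 = 0.3623

0.362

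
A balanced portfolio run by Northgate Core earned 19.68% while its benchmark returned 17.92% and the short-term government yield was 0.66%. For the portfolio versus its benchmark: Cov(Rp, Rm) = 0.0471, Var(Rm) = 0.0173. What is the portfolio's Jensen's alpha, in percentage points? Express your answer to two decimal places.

-27.97

β = Cov / Var = 0.0471 / 0.0173 = 2.7225
E[R] = Rf + β(Rm − Rf) = 0.66% + 2.7225 × (17.92% − 0.66%) = 47.6504%
α = Rp − E[R] = 19.68% − 47.6504% = -27.9704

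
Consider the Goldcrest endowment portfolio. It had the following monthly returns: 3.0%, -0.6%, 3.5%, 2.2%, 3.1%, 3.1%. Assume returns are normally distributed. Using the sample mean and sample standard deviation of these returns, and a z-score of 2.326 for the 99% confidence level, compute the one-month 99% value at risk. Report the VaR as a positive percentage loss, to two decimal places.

1.16

Mean return μ = 14.30 / 6 = 2.3833%
Sample std dev = √[11.5883 / 5] = 1.5224%
VaR = −(μ − z·σ) = −(2.3833 − 2.326 × 1.5224) = −(-1.1578) = 1.1578%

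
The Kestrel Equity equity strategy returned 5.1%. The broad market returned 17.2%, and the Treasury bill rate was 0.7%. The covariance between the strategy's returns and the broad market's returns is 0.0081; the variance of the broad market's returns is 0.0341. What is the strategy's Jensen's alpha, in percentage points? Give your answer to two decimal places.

0.48

β = Cov / Var = 0.0081 / 0.0341 = 0.2375
E[R] = Rf + β(Rm − Rf) = 0.7% + 0.2375 × (17.2% − 0.7%) = 4.6188%
α = Rp − E[R] = 5.1% − 4.6188% = 0.4812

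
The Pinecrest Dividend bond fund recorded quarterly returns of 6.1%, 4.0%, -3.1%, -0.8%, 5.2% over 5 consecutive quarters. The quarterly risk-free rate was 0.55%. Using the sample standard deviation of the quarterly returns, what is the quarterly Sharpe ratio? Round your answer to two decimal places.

μ = (6.1 + 4 − 3.1 − 0.8 + 5.2) / 5 = 2.2800%
Σ(r − μ)² = (6.1 − 2.2800)² + (4 − 2.2800)² + … = 64.5080
sample σ = √(64.5080 / 4) = √16.1270 = 4.0158%
Sharpe = (μ − rf) / σ = (2.2800 − 0.55) / 4.0158 = 1.7300 / 4.0158 = 0.4308

0.43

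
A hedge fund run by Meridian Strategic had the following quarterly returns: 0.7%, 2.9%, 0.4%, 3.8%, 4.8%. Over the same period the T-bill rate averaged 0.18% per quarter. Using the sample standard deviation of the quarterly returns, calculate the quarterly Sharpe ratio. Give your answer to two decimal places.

1.22

μ = (0.7 + 2.9 + 0.4 + 3.8 + 4.8) / 5 = 2.5200%
Sample std dev = √[14.7880 / 4] = 1.9228%
Sharpe = (μ − rf) / σ = (2.5200 − 0.18) / 1.9228 = 2.3400 / 1.9228 = 1.2170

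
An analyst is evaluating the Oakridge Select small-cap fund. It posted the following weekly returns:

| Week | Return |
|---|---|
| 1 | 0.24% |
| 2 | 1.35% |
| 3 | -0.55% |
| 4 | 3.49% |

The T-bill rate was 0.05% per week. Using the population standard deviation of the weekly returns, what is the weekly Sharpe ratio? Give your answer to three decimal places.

μ = (0.24 + 1.35 − 0.55 + 3.49) / 4 = 4.530 / 4 = 1.1325%
Σ(r − μ)² = (0.24 − 1.1325)² + (1.35 − 1.1325)² + … = 9.2325
population σ = √(9.2325 / 4) = √2.3081 = 1.5192%
Sharpe = (μ − rf) / σ = (1.1325 − 0.05) / 1.5192 = 1.0825 / 1.5192 = 0.7125

0.713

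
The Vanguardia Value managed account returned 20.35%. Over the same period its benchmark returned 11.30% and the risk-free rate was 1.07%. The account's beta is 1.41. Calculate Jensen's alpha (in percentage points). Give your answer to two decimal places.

CAPM expected return = Rf + β(Rm − Rf) = 1.07% + 1.41 × (11.30% − 1.07%) = 1.07 + 1.41 × 10.23 = 15.4943%
Jensen's α = Rp − E[R] = 20.35% − 15.4943% = 4.8557

4.86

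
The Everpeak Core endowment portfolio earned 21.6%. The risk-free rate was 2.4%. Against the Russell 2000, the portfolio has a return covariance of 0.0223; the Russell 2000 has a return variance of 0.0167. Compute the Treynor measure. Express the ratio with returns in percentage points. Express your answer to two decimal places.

β = Cov / Var = 0.0223 / 0.0167 = 1.3353
Treynor = (Rp − Rf) / β = (21.6% − 2.4%) / 1.3353 = 19.20 / 1.3353 = 14.3788

14.38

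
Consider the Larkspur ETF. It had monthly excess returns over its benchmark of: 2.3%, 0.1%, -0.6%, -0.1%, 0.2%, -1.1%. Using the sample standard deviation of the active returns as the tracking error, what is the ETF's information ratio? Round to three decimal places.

0.114

μ = (2.3 + 0.1 − 0.6 − 0.1 + 0.2 − 1.1) / 6 = 0.80 / 6 = 0.1333%
Sample std dev = √[6.8133 / 5] = 1.1673%
IR = μ / tracking error = 0.1333 / 1.1673 = 0.1142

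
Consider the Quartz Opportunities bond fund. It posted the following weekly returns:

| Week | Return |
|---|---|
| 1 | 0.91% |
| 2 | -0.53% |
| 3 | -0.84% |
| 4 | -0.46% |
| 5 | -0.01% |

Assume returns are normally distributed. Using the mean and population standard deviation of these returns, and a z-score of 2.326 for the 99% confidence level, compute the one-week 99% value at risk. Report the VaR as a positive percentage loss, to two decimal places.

1.60

Mean return μ = -0.930 / 5 = -0.1860%
Σ(r − μ)² = (0.91 − (-0.1860))² + (-0.53 − (-0.1860))² + (-0.84 − (-0.1860))² + … = 1.8533
population σ = √(1.8533 / 5) = √0.3707 = 0.6089%
VaR = −(μ − z·σ) = −(-0.1860 − 2.326 × 0.6089) = −(-1.6023) = 1.6023%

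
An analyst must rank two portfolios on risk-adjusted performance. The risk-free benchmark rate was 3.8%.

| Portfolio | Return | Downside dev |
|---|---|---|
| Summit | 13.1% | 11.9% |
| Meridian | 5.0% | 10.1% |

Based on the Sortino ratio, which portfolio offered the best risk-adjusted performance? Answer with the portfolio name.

Summit

Summit: Sortino ratio = (13.1% − 3.8%) / 11.9% = 0.782
Meridian: Sortino ratio = (5.0% − 3.8%) / 10.1% = 0.119
Highest: Summit (0.782).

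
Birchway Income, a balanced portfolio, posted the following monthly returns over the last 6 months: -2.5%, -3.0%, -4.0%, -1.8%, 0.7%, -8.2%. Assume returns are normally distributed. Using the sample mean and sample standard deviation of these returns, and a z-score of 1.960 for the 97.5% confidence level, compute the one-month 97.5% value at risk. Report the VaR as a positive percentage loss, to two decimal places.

8.90

Mean return r̄ = -18.80 / 6 = -3.1333%
Σ(r − r̄)² = 43.3133; sample σ = √(43.3133/5) = 2.9432%
VaR = −(r̄ − z·σ) = −(-3.1333 − 1.960 × 2.9432) = −(-8.9020) = 8.9020%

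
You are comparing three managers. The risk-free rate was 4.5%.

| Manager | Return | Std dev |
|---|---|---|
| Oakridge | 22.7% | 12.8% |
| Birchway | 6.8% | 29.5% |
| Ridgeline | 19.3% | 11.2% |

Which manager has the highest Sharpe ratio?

Oakridge: Sharpe ratio = (22.7% − 4.5%) / 12.8% = 1.422
Birchway: Sharpe ratio = (6.8% − 4.5%) / 29.5% = 0.078
Ridgeline: Sharpe ratio = (19.3% − 4.5%) / 11.2% = 1.321
Highest: Oakridge (1.422).

Oakridge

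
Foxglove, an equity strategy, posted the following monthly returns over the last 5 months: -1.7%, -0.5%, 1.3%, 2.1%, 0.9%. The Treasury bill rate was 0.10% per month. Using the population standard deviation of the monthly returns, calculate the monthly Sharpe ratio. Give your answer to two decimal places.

0.24

r̄ = (-1.7 − 0.5 + 1.3 + 2.1 + 0.9) / 5 = 0.4200%
Σ(r − r̄)² = (-1.7 − 0.4200)² + (-0.5 − 0.4200)² + (1.3 − 0.4200)² + … = 9.1680
σ = √[9.1680 / 5] = 1.3541%
Sharpe = (r̄ − rf) / σ = (0.4200 − 0.1) / 1.3541 = 0.3200 / 1.3541 = 0.2363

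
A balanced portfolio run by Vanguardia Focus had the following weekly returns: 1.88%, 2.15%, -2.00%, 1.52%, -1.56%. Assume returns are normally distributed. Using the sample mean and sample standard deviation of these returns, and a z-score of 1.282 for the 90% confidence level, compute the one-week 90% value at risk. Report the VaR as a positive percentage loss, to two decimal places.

r̄ = (1.88 + 2.15 − 2 + 1.52 − 1.56) / 5 = 0.3980%
Σ(r − r̄)² = (1.88 − 0.3980)² + (2.15 − 0.3980)² + … = 16.1089
σ = √[16.1089 / 4] = 2.0068%
VaR = −(r̄ − z·σ) = −(0.3980 − 1.282 × 2.0068) = −(-2.1747) = 2.1747%

2.17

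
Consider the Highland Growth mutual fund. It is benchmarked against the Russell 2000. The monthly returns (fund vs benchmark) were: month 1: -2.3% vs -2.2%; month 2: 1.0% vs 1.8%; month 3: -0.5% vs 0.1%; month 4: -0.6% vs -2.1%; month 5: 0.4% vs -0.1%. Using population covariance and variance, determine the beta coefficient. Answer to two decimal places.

0.62

r̄p = -0.4000%,  r̄m = -0.5000%
Cov = Σ(rp − r̄p)(rm − r̄m) / 5 = 1.4060
Var(rm) = Σ(rm − r̄m)² / 5 = 2.2520
β = Cov / Var = 1.4060 / 2.2520 = 0.6243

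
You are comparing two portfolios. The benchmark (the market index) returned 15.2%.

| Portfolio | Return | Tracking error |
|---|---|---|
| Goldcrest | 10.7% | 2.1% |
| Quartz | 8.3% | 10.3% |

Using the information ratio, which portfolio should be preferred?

Quartz

Goldcrest: IR = (10.7% − 15.2%) / 2.1% = -2.143
Quartz: IR = (8.3% − 15.2%) / 10.3% = -0.670
Highest: Quartz (-0.670).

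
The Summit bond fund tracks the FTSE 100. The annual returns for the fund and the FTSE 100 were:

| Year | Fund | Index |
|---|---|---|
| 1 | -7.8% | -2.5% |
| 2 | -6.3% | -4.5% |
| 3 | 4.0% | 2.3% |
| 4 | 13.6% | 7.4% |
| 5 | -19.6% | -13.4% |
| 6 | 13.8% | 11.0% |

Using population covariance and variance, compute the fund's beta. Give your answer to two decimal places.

r̄p = -0.3833%,  r̄m = 0.0500%
Cov = Σ(rp − r̄p)(rm − r̄m) / 6 = 95.3742
Var(rm) = Σ(rm − r̄m)² / 6 = 64.5158
β = Cov / Var = 95.3742 / 64.5158 = 1.4783

1.48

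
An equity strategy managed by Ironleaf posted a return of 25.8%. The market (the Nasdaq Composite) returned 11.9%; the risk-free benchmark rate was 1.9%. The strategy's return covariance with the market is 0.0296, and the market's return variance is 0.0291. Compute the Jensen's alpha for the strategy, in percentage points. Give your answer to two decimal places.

β = Cov / Var = 0.0296 / 0.0291 = 1.0172
E[R] = Rf + β(Rm − Rf) = 1.9% + 1.0172 × (11.9% − 1.9%) = 12.0720%
α = Rp − E[R] = 25.8% − 12.0720% = 13.7280

13.73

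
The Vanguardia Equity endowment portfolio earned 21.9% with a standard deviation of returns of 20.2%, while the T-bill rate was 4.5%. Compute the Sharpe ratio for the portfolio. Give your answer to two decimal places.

Sharpe = (Rp − Rf) / σp = (21.9% − 4.5%) / 20.2% = 17.40% / 20.2% = 0.8614

0.86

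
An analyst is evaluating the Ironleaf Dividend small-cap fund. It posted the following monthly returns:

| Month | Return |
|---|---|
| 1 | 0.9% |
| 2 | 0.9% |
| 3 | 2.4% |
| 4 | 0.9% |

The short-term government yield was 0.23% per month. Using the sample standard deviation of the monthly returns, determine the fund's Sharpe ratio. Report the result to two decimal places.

r̄ = (0.9 + 0.9 + 2.4 + 0.9) / 4 = 5.10 / 4 = 1.2750%
Σ(r − r̄)² = 1.6875; sample σ = √(1.6875/3) = 0.7500%
Sharpe = (r̄ − rf) / σ = (1.2750 − 0.23) / 0.7500 = 1.0450 / 0.7500 = 1.3933

1.39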